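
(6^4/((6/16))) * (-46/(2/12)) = -953856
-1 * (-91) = 91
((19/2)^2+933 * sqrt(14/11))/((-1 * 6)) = -311 * sqrt(154)/22 - 361/24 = -190.47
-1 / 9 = -0.11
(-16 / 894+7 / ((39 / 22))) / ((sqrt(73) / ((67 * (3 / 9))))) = 170046 * sqrt(73) / 141401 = 10.27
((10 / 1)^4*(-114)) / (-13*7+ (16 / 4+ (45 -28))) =114000 / 7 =16285.71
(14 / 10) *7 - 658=-3241 / 5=-648.20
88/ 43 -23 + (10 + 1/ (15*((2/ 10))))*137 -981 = 413.71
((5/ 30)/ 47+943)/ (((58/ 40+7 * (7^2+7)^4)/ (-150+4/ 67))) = -0.00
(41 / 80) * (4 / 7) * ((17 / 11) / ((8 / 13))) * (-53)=-480233 / 12320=-38.98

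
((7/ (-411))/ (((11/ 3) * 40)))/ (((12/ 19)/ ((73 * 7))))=-67963/ 723360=-0.09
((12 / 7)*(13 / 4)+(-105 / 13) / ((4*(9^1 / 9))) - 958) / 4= -347419 / 1456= -238.61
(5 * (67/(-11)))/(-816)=0.04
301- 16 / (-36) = 2713 / 9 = 301.44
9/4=2.25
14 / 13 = 1.08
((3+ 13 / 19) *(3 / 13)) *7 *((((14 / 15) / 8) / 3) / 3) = 343 / 4446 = 0.08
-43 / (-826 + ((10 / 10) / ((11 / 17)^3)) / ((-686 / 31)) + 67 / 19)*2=1491949844 / 14271376139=0.10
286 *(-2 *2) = -1144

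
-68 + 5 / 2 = -131 / 2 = -65.50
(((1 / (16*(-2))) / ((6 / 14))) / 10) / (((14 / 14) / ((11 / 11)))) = -7 / 960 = -0.01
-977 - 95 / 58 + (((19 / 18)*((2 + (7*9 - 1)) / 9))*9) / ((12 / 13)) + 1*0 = -1417939 / 1566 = -905.45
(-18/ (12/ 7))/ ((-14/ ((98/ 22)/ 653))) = 147/ 28732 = 0.01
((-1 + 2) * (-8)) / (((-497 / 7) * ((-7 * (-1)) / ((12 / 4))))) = 24 / 497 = 0.05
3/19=0.16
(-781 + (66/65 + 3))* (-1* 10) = 101008/13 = 7769.85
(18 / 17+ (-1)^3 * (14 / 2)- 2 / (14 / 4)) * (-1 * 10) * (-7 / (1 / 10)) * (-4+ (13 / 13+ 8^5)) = -2539287500 / 17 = -149369852.94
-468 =-468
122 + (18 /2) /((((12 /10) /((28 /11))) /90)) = 20242 /11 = 1840.18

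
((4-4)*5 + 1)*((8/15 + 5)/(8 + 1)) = 83/135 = 0.61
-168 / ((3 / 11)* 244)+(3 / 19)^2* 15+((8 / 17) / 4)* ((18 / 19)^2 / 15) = -4012339 / 1871785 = -2.14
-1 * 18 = -18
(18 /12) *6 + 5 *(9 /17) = 198 /17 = 11.65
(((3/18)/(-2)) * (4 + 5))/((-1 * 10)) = 3/40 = 0.08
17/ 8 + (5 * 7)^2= 9817/ 8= 1227.12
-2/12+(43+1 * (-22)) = 125/6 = 20.83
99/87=33/29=1.14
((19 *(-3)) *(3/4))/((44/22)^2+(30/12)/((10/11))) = -19/3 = -6.33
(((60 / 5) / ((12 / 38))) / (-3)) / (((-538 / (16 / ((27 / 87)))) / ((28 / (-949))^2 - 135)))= -1071852374416 / 6541065063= -163.87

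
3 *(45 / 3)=45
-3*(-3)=9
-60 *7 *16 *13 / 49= -12480 / 7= -1782.86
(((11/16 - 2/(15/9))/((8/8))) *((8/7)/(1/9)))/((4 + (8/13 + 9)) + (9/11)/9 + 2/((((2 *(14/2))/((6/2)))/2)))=-52767/145780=-0.36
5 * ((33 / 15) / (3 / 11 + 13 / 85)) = 10285 / 398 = 25.84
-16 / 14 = -8 / 7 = -1.14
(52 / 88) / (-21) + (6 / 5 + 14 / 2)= 18877 / 2310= 8.17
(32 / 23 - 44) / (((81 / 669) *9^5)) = -218540 / 36669429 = -0.01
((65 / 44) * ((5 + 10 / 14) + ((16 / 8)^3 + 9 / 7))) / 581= 975 / 25564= 0.04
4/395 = 0.01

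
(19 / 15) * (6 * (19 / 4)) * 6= 1083 / 5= 216.60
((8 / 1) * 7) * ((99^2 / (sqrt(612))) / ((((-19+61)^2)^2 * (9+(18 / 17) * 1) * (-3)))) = -121 * sqrt(17) / 2111508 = -0.00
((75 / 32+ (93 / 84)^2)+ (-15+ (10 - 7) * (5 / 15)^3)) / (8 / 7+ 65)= -159739 / 933408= -0.17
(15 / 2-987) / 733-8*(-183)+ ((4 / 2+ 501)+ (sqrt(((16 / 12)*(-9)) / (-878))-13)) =sqrt(2634) / 439+ 2862605 / 1466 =1952.78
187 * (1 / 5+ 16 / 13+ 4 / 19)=379049 / 1235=306.92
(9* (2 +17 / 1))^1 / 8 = 21.38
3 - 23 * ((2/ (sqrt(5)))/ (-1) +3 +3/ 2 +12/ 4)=-339/ 2 +46 * sqrt(5)/ 5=-148.93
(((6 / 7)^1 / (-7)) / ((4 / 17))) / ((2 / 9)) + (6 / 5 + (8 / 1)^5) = 32111521 / 980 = 32766.86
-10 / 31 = -0.32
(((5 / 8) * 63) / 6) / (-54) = -35 / 288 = -0.12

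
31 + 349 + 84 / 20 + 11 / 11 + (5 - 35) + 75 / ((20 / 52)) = 2751 / 5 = 550.20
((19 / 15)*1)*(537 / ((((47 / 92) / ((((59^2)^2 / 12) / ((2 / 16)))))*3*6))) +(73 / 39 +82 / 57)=936482058737059 / 1567215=597545364.70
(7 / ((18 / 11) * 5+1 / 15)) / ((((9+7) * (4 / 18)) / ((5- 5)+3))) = 31185 / 43552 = 0.72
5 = 5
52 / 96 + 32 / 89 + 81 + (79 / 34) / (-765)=758341111 / 9259560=81.90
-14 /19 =-0.74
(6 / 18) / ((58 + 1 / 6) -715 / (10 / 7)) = -1 / 1327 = -0.00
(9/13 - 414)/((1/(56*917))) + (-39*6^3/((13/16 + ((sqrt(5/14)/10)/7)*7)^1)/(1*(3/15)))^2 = 135486391218227784/49991773 - 183685791744000*sqrt(70)/3845521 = 2310533345.10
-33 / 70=-0.47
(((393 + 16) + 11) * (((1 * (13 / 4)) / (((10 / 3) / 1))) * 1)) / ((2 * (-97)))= -819 / 388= -2.11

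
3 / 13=0.23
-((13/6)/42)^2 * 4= -169/15876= -0.01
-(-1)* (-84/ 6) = -14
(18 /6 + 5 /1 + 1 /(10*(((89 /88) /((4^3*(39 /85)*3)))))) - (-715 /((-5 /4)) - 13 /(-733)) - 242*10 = -82492552149 /27725725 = -2975.31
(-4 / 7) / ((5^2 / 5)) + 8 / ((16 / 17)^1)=587 / 70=8.39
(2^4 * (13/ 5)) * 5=208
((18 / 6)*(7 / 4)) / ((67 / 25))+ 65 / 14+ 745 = 1410005 / 1876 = 751.60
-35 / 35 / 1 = -1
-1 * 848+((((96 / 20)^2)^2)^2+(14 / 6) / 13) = 4280021237239 / 15234375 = 280944.98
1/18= 0.06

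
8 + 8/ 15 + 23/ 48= 721/ 80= 9.01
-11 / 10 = -1.10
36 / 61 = 0.59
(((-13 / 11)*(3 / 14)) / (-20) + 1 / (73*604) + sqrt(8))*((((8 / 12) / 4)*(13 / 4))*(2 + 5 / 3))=5598671 / 222223680 + 143*sqrt(2) / 36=5.64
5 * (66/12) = 55/2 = 27.50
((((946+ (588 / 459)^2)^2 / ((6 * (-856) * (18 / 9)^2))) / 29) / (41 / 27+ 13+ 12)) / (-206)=123025032472225 / 445866881618547072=0.00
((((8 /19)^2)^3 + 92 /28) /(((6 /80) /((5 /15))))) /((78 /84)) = 28903740560 /1834789359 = 15.75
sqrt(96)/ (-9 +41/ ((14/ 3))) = -56 * sqrt(6)/ 3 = -45.72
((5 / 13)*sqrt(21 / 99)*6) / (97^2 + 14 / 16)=80*sqrt(231) / 10764897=0.00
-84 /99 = -0.85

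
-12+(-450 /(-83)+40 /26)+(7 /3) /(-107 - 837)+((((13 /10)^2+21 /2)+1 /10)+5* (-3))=-592224797 /76393200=-7.75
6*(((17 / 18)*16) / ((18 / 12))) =544 / 9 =60.44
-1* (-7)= 7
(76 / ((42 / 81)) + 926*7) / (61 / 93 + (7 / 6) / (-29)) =83427200 / 7749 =10766.19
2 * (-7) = -14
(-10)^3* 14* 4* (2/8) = -14000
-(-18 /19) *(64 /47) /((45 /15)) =0.43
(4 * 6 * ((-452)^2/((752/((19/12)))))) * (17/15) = 8248774/705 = 11700.39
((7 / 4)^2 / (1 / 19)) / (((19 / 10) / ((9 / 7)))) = 315 / 8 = 39.38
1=1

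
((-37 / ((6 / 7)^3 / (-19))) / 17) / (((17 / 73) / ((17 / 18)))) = 17602417 / 66096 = 266.32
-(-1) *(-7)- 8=-15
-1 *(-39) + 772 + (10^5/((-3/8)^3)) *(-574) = 29388821897/27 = 1088474885.07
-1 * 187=-187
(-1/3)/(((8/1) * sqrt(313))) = -sqrt(313)/7512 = -0.00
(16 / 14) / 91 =8 / 637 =0.01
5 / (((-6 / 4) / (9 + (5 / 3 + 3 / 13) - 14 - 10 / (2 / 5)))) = 10960 / 117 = 93.68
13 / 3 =4.33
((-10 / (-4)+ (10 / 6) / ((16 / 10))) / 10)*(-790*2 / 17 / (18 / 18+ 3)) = -395 / 48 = -8.23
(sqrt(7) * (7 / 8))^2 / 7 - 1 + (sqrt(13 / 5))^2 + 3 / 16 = 817 / 320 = 2.55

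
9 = 9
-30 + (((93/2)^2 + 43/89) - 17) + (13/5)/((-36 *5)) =42367267/20025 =2115.72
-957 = -957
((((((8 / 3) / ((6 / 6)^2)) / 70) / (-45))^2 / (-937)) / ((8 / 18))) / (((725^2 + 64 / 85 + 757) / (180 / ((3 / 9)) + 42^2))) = -8704 / 1155523479492375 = -0.00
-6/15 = -2/5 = -0.40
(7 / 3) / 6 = 7 / 18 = 0.39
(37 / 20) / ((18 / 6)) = 37 / 60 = 0.62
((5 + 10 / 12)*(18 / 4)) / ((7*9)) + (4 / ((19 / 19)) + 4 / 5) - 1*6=-47 / 60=-0.78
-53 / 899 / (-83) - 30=-2238457 / 74617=-30.00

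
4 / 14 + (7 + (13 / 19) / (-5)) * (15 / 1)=13730 / 133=103.23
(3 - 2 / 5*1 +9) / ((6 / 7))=203 / 15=13.53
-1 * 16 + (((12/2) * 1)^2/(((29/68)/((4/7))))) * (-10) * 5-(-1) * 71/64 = -31527859/12992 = -2426.71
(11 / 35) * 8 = 88 / 35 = 2.51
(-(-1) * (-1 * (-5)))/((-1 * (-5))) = 1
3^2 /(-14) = -9 /14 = -0.64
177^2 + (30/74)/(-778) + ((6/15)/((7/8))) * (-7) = 31325.80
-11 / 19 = -0.58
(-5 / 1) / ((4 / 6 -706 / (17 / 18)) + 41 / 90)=7650 / 1142003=0.01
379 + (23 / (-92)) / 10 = 15159 / 40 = 378.98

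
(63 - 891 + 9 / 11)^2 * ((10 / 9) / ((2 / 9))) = 413959005 / 121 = 3421148.80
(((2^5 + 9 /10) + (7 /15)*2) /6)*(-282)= -9541 /6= -1590.17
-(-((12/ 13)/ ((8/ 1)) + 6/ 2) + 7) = -101/ 26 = -3.88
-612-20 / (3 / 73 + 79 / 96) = -769164 / 1211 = -635.15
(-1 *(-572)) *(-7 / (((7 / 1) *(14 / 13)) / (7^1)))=-3718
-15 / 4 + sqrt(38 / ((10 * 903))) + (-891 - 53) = -3791 / 4 + sqrt(85785) / 4515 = -947.69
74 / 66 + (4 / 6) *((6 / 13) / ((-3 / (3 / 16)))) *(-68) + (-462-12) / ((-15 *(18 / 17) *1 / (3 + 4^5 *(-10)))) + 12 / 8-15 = -3932153711 / 12870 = -305528.65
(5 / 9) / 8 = 0.07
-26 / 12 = -13 / 6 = -2.17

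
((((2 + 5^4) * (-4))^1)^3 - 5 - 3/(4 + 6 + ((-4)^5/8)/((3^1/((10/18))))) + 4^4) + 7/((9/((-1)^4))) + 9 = -52532349235841/3330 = -15775480251.00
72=72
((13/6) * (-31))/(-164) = 403/984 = 0.41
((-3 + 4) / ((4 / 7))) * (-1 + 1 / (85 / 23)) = -217 / 170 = -1.28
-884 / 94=-442 / 47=-9.40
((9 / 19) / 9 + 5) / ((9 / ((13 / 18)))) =208 / 513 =0.41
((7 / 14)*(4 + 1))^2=25 / 4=6.25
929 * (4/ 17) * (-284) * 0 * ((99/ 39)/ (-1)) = 0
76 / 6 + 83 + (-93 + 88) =272 / 3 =90.67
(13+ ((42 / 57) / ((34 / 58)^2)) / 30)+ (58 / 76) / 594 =22441483 / 1716660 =13.07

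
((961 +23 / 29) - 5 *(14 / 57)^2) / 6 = 45296344 / 282663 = 160.25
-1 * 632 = -632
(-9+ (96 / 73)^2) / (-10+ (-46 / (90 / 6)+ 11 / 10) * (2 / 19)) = 11042325 / 15502061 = 0.71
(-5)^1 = -5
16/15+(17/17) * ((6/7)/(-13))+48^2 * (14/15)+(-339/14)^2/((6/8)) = 28026499/9555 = 2933.18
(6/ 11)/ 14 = 3/ 77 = 0.04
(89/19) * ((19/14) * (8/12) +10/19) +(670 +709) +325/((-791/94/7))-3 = 952897525/856653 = 1112.35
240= 240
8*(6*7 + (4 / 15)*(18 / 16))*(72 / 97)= 121824 / 485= 251.18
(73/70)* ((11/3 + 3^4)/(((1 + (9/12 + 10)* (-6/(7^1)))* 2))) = -9271/1725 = -5.37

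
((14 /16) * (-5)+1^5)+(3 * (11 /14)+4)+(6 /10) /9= 2561 /840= 3.05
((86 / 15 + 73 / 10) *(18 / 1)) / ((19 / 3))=3519 / 95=37.04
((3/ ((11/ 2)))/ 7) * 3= 18/ 77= 0.23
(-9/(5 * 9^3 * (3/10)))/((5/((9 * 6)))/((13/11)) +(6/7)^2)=-2548/251703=-0.01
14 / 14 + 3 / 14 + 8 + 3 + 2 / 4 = 89 / 7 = 12.71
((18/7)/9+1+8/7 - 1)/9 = 0.16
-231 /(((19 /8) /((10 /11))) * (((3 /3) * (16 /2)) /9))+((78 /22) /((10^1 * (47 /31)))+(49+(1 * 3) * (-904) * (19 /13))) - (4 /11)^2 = -56385120717 /14046890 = -4014.06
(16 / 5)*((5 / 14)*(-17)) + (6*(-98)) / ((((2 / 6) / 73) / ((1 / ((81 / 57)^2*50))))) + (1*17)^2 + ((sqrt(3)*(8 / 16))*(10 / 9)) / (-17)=-14256983 / 14175- 5*sqrt(3) / 153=-1005.84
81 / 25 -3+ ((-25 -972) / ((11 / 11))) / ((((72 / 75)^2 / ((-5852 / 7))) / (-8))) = -3255828017 / 450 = -7235173.37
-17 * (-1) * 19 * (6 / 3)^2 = 1292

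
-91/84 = -13/12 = -1.08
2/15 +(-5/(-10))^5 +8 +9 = 8239/480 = 17.16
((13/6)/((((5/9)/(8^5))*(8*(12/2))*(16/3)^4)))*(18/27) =351/160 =2.19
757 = 757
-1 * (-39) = 39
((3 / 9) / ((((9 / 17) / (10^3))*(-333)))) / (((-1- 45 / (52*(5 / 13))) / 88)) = 51.20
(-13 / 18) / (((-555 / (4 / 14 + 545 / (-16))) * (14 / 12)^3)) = -49179 / 1776740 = -0.03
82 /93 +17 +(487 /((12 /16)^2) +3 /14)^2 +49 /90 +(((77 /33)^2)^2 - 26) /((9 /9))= 1845497204713 /2460780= 749964.32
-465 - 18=-483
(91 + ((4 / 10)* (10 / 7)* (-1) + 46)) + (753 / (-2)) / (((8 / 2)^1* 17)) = 130.89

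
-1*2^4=-16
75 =75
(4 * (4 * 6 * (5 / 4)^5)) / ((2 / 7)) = 1025.39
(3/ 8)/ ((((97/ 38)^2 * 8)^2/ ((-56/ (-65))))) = 2736741/ 23017613060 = 0.00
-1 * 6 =-6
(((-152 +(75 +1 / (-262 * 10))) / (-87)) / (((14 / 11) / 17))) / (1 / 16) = 25150378 / 132965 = 189.15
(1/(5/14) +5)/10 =39/50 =0.78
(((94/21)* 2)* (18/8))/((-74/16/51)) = -57528/259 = -222.12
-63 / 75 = -21 / 25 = -0.84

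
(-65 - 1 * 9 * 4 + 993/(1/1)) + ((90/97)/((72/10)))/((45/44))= 778826/873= 892.13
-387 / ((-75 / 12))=1548 / 25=61.92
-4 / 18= -2 / 9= -0.22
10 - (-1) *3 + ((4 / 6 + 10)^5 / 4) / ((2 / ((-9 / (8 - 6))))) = -2096801 / 27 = -77659.30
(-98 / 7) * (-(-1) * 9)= -126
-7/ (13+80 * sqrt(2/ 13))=1183/ 10603 - 560 * sqrt(26)/ 10603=-0.16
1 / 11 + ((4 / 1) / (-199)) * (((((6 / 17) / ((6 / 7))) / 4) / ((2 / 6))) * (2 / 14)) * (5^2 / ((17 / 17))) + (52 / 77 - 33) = -8402381 / 260491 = -32.26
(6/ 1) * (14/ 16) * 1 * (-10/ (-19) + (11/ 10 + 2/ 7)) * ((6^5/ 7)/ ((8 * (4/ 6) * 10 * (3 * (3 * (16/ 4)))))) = 617949/ 106400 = 5.81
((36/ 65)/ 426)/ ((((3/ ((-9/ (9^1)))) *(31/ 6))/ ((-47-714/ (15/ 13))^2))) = -132986892/ 3576625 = -37.18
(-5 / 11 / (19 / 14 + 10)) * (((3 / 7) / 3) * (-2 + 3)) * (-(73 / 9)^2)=53290 / 141669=0.38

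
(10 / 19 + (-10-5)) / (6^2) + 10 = 6565 / 684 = 9.60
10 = 10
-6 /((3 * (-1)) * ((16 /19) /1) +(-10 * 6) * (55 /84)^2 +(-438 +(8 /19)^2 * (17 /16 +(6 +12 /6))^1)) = 1273608 /98628725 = 0.01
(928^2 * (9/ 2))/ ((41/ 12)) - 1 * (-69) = 46506765/ 41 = 1134311.34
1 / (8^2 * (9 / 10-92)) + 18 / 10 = 262343 / 145760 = 1.80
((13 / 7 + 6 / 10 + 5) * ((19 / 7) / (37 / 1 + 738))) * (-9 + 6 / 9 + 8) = -1653 / 189875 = -0.01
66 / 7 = 9.43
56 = 56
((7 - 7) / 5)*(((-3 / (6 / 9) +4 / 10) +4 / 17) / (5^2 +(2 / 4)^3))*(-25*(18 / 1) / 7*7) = 0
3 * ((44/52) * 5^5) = 103125/13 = 7932.69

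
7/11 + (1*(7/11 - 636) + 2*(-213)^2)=991136/11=90103.27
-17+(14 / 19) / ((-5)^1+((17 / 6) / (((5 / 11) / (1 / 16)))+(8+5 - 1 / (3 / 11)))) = -725521 / 43073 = -16.84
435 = 435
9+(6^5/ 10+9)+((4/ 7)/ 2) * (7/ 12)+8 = 803.77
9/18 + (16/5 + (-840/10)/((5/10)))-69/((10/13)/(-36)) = 30649/10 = 3064.90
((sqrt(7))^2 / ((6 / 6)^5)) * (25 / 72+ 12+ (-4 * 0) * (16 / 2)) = 6223 / 72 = 86.43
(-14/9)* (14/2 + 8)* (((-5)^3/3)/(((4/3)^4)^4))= 20925489375/2147483648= 9.74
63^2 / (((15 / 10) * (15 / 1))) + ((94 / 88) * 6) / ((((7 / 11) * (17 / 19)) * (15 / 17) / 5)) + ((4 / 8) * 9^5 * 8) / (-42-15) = -5191793 / 1330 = -3903.60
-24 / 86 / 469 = -12 / 20167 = -0.00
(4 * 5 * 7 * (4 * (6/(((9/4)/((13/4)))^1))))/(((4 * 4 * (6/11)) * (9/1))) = 5005/81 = 61.79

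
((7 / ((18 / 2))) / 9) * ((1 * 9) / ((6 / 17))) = 2.20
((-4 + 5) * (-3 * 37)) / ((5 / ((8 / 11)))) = -16.15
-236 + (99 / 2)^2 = 8857 / 4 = 2214.25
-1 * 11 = -11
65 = 65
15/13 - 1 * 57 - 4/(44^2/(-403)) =-55.01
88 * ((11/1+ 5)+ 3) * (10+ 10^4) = 16736720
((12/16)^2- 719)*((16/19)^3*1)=-154880/361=-429.03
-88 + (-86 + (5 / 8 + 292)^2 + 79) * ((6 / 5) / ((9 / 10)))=1825203 / 16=114075.19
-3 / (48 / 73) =-4.56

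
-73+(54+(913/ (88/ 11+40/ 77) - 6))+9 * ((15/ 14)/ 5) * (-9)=297603/ 4592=64.81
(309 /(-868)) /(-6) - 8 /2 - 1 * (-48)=76487 /1736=44.06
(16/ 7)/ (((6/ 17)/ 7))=136/ 3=45.33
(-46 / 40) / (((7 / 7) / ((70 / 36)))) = -161 / 72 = -2.24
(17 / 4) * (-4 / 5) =-17 / 5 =-3.40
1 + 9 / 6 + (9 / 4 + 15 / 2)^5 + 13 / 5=451147107 / 5120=88114.67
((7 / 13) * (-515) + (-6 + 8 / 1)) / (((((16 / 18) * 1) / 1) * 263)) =-32211 / 27352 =-1.18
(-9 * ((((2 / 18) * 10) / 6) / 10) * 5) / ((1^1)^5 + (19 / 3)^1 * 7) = -0.02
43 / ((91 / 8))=3.78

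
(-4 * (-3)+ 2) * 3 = 42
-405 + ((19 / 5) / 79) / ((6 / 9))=-319893 / 790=-404.93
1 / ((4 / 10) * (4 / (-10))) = -25 / 4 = -6.25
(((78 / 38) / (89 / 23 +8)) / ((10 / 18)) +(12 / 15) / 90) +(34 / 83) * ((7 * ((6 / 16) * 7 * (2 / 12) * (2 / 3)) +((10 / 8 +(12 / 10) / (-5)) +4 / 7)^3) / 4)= 9096576964001 / 9736398000000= 0.93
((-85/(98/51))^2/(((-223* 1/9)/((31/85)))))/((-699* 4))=20560905/1996056944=0.01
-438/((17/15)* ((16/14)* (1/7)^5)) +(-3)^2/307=-118648427643/20876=-5683484.75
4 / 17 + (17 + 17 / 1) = 582 / 17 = 34.24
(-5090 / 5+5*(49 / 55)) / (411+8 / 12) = -33447 / 13585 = -2.46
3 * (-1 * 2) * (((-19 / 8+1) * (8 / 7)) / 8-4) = 705 / 28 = 25.18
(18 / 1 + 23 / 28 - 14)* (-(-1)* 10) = 675 / 14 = 48.21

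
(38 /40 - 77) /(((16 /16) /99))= -150579 /20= -7528.95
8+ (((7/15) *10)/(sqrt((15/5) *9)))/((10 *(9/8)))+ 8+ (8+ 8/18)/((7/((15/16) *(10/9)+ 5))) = 56 *sqrt(3)/1215+ 8803/378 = 23.37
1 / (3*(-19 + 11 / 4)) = -4 / 195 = -0.02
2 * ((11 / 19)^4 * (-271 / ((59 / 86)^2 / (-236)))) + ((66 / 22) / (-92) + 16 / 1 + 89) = 21672312333139 / 707382388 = 30637.34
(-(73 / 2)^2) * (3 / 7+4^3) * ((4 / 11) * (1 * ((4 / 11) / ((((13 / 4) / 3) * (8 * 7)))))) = -1310934 / 7007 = -187.09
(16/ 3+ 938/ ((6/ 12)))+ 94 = 1975.33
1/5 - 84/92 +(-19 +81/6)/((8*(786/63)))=-370309/482080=-0.77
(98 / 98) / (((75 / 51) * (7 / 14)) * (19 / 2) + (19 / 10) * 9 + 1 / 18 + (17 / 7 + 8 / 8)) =21420 / 590537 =0.04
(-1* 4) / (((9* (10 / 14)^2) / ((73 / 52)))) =-3577 / 2925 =-1.22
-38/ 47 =-0.81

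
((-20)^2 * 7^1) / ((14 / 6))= 1200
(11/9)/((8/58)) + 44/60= 1727/180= 9.59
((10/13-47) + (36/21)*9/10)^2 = 413430889/207025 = 1997.01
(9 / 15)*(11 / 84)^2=121 / 11760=0.01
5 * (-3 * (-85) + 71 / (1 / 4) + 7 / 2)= 5425 / 2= 2712.50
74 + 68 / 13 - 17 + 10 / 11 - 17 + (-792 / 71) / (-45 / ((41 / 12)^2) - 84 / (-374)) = 95031046366 / 1931029529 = 49.21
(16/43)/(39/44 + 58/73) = 51392/232157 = 0.22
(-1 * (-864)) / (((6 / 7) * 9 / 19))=2128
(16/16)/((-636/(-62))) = 31/318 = 0.10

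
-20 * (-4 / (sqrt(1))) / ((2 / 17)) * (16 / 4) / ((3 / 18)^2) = 97920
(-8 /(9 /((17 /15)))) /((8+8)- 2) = -0.07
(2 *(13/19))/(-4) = -0.34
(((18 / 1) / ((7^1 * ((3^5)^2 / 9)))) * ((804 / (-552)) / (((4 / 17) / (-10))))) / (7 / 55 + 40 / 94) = 0.04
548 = 548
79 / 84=0.94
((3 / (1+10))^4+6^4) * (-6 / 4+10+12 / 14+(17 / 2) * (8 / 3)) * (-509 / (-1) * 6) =12990254592285 / 102487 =126750266.79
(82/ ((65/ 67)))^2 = 7144.15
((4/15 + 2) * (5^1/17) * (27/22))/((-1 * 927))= -1/1133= -0.00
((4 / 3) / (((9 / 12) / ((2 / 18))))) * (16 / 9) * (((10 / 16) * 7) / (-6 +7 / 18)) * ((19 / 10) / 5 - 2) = 224 / 505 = 0.44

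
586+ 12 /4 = 589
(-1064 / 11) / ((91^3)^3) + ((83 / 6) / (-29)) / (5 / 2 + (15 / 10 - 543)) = 0.00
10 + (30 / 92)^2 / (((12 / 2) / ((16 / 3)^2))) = 16670 / 1587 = 10.50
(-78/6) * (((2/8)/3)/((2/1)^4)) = -13/192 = -0.07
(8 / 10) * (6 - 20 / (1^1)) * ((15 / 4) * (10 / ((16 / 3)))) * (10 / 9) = -87.50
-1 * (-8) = 8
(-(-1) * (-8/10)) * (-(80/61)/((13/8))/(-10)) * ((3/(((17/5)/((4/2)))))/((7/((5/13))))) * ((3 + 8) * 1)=-84480/1226771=-0.07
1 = 1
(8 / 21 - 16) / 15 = -328 / 315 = -1.04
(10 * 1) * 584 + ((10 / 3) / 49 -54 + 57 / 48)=13611625 / 2352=5787.26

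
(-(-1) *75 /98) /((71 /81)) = 6075 /6958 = 0.87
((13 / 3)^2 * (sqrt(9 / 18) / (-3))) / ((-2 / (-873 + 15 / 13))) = -24557 * sqrt(2) / 18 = -1929.38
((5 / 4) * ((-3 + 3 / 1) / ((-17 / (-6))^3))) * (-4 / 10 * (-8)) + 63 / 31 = 63 / 31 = 2.03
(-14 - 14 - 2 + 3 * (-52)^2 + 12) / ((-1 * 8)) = -4047 / 4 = -1011.75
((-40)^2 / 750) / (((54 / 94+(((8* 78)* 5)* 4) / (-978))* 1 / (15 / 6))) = -122576 / 280077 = -0.44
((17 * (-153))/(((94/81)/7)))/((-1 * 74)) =1474767/6956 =212.01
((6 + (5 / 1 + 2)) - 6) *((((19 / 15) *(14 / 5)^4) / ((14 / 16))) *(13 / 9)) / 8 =112.46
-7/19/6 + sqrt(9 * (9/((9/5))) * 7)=-7/114 + 3 * sqrt(35)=17.69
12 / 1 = 12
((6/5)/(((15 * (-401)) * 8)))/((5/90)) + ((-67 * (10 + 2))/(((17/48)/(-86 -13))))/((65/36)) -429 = 124043.30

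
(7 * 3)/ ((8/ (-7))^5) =-352947/ 32768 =-10.77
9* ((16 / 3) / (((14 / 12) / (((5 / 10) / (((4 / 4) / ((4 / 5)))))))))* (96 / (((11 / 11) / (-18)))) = -995328 / 35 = -28437.94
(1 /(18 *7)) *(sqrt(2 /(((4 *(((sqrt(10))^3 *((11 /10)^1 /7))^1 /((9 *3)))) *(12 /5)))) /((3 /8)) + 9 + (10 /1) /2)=10^(1 /4) *sqrt(77) /693 + 1 /9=0.13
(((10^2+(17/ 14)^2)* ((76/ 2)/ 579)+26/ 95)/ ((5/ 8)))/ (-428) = -37374937/ 1441956075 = -0.03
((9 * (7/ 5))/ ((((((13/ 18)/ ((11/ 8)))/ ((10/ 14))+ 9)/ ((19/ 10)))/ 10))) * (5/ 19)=31185/ 4819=6.47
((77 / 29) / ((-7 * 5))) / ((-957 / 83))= 83 / 12615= 0.01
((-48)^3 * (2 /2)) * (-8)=884736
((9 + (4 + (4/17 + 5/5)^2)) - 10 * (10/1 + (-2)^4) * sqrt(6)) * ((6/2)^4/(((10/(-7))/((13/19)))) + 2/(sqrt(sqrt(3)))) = (-22113 + 380 * 3^(3/4)) * (2099 - 37570 * sqrt(6))/82365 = 23197.82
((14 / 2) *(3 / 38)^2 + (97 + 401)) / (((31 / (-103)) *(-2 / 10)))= 8273.95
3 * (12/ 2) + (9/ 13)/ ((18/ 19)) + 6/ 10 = 19.33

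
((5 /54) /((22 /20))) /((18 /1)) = 25 /5346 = 0.00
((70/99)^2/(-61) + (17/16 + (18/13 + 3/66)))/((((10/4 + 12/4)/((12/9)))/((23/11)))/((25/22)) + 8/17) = 3019933005575/2682370336932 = 1.13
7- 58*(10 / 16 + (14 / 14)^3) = -349 / 4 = -87.25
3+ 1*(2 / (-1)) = 1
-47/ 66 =-0.71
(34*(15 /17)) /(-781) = -30 /781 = -0.04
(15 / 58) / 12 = 5 / 232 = 0.02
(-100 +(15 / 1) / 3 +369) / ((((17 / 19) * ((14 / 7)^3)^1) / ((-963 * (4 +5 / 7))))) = -82720737 / 476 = -173783.06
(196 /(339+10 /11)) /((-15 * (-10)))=1078 /280425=0.00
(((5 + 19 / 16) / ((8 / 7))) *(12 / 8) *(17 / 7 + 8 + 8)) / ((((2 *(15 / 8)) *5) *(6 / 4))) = 4257 / 800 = 5.32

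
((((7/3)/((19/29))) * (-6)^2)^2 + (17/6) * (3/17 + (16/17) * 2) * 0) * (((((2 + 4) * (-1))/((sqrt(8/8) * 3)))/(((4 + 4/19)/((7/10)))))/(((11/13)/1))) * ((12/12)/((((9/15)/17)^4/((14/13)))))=-8432451378050/1881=-4482961923.47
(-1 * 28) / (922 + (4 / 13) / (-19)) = -3458 / 113865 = -0.03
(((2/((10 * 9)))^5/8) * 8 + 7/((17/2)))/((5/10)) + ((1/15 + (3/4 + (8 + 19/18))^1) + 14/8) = 41625444409/3136978125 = 13.27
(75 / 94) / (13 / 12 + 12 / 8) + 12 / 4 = 4821 / 1457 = 3.31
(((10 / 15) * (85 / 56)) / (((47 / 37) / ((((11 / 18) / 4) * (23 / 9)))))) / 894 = 0.00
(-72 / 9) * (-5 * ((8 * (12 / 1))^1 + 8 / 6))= 11680 / 3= 3893.33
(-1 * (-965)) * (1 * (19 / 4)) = 18335 / 4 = 4583.75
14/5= 2.80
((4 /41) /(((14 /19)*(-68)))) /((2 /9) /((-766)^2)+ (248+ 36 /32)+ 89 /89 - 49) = -100335276 /10363988452027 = -0.00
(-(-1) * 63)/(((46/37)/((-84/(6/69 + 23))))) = -184.37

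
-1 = -1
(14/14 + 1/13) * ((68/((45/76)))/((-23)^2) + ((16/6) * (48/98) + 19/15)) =6508498/2166255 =3.00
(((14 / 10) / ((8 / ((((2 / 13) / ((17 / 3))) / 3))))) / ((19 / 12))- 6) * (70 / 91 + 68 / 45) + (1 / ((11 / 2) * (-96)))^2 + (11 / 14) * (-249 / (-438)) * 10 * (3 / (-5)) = -3180505338096451 / 194409722707200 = -16.36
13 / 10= 1.30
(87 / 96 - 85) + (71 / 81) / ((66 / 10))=-7181683 / 85536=-83.96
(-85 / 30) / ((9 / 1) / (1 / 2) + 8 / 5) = -85 / 588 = -0.14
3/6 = 1/2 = 0.50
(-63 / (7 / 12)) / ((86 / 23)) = -1242 / 43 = -28.88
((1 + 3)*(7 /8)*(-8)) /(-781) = 28 /781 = 0.04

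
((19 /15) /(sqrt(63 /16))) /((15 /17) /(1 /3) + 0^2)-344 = -344 + 1292 * sqrt(7) /14175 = -343.76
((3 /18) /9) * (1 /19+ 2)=13 /342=0.04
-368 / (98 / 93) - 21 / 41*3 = -704679 / 2009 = -350.76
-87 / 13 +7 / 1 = 0.31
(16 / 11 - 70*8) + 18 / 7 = -42810 / 77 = -555.97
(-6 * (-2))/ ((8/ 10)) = 15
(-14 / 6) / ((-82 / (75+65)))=3.98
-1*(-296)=296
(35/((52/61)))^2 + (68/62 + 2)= 141564559/83824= 1688.83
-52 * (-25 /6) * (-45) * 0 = 0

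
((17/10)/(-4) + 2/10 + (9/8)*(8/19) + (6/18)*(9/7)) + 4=24883/5320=4.68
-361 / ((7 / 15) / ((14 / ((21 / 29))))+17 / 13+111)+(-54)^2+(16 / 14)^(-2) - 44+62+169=4422924929 / 1426496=3100.55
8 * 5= 40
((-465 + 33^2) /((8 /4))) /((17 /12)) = 3744 /17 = 220.24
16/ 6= 8/ 3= 2.67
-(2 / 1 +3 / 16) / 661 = -35 / 10576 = -0.00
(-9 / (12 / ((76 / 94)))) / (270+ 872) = -57 / 107348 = -0.00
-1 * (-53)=53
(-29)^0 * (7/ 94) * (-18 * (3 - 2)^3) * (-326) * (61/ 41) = 1252818/ 1927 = 650.14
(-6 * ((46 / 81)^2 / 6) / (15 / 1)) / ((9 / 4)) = -8464 / 885735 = -0.01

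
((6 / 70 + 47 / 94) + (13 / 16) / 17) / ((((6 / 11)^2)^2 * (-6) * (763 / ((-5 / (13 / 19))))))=1677697549 / 146855794176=0.01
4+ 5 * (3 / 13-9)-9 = -635 / 13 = -48.85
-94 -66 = -160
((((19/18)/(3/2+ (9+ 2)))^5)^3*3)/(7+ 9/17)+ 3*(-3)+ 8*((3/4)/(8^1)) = -67496372849975198249229800453065928917/8181378527269721031188964843750000000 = -8.25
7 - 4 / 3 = 17 / 3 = 5.67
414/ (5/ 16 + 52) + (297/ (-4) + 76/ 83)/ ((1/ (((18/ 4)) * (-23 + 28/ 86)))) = 19889992297/ 2655336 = 7490.57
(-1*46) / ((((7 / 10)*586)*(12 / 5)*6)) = -575 / 73836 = -0.01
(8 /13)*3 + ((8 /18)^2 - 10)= -8378 /1053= -7.96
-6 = -6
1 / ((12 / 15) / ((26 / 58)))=65 / 116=0.56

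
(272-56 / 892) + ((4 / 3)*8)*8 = 239014 / 669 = 357.27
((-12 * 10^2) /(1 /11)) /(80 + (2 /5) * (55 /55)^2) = -11000 /67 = -164.18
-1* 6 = -6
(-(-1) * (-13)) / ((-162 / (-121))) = -1573 / 162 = -9.71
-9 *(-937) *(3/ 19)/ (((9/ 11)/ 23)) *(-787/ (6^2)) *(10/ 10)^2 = -818276.35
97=97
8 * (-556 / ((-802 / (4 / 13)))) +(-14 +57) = 233055 / 5213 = 44.71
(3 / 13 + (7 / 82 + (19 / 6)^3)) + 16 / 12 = 33.40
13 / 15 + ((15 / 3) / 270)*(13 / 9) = 2171 / 2430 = 0.89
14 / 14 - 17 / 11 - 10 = -116 / 11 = -10.55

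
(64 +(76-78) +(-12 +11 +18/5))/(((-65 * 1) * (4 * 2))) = -0.12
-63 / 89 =-0.71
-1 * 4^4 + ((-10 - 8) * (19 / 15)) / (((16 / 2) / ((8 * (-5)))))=-142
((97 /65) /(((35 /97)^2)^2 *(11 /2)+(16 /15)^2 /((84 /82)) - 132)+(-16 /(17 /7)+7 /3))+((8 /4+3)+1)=125776096682135663 /72548262369493287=1.73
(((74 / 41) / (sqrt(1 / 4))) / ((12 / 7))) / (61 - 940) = -259 / 108117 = -0.00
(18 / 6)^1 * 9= 27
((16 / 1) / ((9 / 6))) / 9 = 32 / 27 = 1.19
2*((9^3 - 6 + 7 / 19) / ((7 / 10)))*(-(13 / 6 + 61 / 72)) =-1065160 / 171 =-6229.01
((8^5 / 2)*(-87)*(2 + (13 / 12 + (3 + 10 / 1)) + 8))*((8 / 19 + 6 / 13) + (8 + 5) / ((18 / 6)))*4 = -530719784960 / 741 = -716221032.33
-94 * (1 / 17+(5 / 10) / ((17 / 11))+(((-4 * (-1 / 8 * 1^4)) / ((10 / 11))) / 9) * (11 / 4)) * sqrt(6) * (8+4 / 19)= -4116307 * sqrt(6) / 9690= -1040.54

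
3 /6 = 1 /2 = 0.50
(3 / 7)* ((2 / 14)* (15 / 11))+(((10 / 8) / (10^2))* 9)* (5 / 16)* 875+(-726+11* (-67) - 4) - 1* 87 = -210170991 / 137984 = -1523.15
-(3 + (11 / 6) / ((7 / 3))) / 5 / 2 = -53 / 140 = -0.38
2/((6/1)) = 1/3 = 0.33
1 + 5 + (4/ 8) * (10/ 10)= 13/ 2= 6.50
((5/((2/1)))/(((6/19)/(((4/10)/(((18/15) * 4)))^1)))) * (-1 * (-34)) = 1615/72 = 22.43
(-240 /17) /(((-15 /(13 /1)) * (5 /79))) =16432 /85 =193.32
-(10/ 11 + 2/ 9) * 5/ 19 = -560/ 1881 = -0.30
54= 54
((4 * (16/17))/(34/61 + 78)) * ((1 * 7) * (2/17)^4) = 54656/850494343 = 0.00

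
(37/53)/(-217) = -37/11501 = -0.00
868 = 868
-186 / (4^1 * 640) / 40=-93 / 51200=-0.00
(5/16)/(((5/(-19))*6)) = -19/96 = -0.20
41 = 41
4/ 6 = 2/ 3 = 0.67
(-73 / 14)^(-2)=196 / 5329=0.04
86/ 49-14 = -600/ 49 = -12.24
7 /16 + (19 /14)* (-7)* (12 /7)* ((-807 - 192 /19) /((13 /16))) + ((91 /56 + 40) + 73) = 24013931 /1456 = 16493.08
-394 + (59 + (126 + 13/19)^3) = 13943015378/6859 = 2032805.86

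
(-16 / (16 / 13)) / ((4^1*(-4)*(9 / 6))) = 13 / 24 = 0.54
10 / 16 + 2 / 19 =111 / 152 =0.73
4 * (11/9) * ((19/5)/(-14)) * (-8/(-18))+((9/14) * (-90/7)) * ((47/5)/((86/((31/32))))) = -80006293/54613440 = -1.46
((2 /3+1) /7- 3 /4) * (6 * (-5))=15.36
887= 887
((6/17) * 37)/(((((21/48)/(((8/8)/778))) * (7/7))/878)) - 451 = -19317913/46291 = -417.31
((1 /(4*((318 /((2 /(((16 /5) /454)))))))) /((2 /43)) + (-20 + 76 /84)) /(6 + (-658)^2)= -339519 /10280439680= -0.00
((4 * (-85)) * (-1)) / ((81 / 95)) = 398.77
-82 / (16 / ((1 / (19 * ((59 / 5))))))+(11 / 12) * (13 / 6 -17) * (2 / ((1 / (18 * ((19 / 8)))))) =-20852131 / 17936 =-1162.59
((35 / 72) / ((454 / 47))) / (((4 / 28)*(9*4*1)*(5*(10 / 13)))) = 29939 / 11767680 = 0.00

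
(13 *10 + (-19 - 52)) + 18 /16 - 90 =-239 /8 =-29.88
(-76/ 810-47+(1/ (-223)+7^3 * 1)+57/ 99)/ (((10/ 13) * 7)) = 273501397/ 4967325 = 55.06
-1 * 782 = -782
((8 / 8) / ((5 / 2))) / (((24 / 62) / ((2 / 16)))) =31 / 240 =0.13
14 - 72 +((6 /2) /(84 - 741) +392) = 73145 /219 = 334.00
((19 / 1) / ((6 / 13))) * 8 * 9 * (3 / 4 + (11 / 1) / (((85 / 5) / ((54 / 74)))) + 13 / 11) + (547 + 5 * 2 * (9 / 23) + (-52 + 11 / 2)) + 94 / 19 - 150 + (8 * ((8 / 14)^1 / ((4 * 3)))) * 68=953795026645 / 126991326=7510.71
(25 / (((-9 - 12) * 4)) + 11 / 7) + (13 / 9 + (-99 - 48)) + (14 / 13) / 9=-52475 / 364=-144.16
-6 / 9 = -2 / 3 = -0.67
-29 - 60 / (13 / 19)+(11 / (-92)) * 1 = -139707 / 1196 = -116.81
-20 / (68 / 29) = -145 / 17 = -8.53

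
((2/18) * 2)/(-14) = -1/63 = -0.02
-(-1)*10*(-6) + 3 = -57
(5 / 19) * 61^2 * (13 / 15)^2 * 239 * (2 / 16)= 150294911 / 6840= 21972.94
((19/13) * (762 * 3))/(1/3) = 10023.23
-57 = -57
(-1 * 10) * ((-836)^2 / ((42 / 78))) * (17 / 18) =-772280080 / 63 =-12258413.97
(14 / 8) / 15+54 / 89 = 3863 / 5340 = 0.72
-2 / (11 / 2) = -4 / 11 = -0.36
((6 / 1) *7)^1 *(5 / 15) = 14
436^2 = 190096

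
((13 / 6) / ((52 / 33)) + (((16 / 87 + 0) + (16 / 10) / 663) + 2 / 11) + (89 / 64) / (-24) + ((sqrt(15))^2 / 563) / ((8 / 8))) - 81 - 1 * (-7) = -7345113121991 / 101608798720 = -72.29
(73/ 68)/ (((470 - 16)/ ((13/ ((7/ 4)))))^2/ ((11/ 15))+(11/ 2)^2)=0.00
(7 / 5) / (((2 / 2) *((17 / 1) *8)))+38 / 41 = 0.94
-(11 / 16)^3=-1331 / 4096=-0.32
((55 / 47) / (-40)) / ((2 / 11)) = -121 / 752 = -0.16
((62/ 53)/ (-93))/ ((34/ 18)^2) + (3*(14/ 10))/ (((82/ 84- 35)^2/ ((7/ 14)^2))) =-409500333/ 156389709985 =-0.00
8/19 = 0.42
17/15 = 1.13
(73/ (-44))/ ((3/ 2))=-73/ 66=-1.11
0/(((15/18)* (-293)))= 0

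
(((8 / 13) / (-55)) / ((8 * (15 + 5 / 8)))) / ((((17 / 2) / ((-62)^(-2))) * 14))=-2 / 10220835625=-0.00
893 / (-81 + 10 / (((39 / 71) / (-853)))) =-34827 / 608789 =-0.06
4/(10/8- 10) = -16/35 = -0.46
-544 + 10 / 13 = -7062 / 13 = -543.23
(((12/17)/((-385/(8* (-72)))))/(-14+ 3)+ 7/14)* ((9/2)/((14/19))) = 9947241/4031720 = 2.47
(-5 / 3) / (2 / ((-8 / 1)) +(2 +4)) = -20 / 69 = -0.29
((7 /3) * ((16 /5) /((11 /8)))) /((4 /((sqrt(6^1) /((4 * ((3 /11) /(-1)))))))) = -56 * sqrt(6) /45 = -3.05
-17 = -17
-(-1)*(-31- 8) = -39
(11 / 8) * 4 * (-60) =-330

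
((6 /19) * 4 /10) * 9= 108 /95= 1.14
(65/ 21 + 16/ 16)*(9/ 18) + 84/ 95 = 5849/ 1995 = 2.93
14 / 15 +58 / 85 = 412 / 255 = 1.62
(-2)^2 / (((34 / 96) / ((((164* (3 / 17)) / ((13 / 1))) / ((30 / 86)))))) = 72.08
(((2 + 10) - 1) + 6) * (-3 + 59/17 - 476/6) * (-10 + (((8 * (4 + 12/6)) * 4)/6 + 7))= -116638/3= -38879.33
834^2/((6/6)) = 695556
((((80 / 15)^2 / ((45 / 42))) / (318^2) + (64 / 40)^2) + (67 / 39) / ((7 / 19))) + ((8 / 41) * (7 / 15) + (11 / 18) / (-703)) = 654683076004723 / 89517633209550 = 7.31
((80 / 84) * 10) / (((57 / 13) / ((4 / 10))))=1040 / 1197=0.87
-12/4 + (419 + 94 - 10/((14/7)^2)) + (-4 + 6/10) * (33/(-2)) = 2818/5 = 563.60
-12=-12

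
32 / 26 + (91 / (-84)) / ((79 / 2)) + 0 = 1.20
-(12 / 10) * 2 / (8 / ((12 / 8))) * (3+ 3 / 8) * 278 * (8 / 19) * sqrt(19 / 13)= -33777 * sqrt(247) / 2470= -214.92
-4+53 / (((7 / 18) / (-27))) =-25786 / 7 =-3683.71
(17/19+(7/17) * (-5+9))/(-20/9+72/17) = 7389/5852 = 1.26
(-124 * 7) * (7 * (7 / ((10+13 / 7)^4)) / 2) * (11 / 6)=-280828163 / 142374963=-1.97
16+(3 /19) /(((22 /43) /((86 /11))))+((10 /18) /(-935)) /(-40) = 259065929 /14069880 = 18.41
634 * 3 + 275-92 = 2085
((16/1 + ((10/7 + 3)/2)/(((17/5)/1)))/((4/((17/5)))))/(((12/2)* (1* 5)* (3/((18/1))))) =3963/1400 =2.83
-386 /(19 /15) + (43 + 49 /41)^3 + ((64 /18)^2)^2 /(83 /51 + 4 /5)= 86083.40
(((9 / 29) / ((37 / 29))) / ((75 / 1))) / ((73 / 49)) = 0.00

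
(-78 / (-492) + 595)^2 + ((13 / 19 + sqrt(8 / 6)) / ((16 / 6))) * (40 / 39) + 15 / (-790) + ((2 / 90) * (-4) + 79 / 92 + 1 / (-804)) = 10 * sqrt(3) / 39 + 247907762513689279 / 699879945780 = 354215.14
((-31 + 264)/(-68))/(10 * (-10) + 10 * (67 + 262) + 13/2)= -233/217362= -0.00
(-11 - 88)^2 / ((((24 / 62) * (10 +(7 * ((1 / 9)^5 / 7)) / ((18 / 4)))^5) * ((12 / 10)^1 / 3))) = 21466246683195357216585986556488385 / 33912990433375454610813970704326656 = 0.63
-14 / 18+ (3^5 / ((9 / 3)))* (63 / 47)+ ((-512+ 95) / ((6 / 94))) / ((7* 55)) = 90.83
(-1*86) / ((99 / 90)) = -860 / 11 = -78.18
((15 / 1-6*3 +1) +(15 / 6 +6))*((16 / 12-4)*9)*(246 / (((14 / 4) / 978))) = -75063456 / 7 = -10723350.86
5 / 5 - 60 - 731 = -790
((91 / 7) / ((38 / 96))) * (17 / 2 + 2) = 6552 / 19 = 344.84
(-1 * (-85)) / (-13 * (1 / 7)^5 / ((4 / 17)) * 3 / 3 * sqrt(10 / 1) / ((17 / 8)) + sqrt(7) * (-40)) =-1428595 / (26 * sqrt(10) + 672280 * sqrt(7)) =-0.80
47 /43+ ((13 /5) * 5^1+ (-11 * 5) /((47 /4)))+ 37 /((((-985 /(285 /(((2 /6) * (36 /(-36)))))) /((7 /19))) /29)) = 140364913 /398137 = 352.55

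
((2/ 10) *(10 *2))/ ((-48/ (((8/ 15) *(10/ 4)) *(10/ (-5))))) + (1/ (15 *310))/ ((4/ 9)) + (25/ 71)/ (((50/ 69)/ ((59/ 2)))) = 57672767/ 3961800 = 14.56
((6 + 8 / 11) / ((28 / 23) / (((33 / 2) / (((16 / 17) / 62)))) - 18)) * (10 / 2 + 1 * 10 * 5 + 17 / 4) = -318867147 / 14398852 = -22.15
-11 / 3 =-3.67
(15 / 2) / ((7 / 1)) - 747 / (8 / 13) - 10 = -68477 / 56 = -1222.80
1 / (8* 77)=0.00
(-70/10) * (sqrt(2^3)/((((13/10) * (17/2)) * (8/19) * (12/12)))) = -665 * sqrt(2)/221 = -4.26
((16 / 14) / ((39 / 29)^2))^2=0.40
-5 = -5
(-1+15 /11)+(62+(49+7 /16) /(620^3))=2615888136701 /41945728000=62.36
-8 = -8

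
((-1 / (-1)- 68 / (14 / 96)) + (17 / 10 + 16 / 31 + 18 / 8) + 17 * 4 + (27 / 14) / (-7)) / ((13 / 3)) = -2755899 / 30380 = -90.71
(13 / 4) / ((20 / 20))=13 / 4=3.25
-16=-16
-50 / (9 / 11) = -550 / 9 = -61.11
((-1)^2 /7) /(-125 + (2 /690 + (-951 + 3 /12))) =-1380 /10391717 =-0.00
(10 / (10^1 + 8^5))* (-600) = -1000 / 5463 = -0.18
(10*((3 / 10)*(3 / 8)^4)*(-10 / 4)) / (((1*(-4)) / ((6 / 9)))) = 405 / 16384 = 0.02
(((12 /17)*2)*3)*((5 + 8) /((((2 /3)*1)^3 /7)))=1300.76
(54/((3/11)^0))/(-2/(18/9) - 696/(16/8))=-54/349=-0.15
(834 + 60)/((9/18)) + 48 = 1836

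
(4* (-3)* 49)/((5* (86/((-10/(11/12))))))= 7056/473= 14.92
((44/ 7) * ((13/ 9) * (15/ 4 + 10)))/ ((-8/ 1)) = -7865/ 504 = -15.61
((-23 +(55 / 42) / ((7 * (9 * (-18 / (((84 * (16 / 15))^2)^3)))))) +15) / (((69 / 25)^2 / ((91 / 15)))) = -41290115329519784 / 86769225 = -475861289.87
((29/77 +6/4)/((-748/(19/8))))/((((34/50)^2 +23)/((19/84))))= -3835625/66772113408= -0.00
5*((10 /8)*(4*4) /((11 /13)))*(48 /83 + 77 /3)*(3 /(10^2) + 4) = 34236865 /2739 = 12499.77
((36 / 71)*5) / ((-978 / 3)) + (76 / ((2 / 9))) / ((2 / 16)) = 31663638 / 11573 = 2735.99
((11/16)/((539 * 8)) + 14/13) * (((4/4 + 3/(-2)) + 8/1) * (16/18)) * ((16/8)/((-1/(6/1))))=-439105/5096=-86.17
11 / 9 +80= 731 / 9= 81.22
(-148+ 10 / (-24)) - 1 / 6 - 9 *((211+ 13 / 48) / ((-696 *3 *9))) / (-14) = -208492765 / 1403136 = -148.59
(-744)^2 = 553536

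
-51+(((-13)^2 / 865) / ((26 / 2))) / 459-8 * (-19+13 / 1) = -1191092 / 397035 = -3.00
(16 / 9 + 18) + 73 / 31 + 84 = 29611 / 279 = 106.13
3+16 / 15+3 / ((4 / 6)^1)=257 / 30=8.57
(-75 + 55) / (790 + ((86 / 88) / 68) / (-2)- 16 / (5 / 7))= -598400 / 22966377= -0.03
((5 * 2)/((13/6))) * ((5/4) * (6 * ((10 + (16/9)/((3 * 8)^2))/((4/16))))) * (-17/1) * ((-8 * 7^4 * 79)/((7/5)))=2985926818000/117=25520742034.19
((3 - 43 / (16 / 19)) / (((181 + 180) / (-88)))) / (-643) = -8459 / 464246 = -0.02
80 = 80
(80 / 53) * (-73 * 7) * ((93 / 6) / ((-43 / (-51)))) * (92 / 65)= -594607776 / 29627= -20069.79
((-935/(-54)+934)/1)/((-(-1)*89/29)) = 1489759/4806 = 309.98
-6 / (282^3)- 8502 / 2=-15888656629 / 3737628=-4251.00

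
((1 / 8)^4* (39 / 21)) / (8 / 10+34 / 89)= 5785 / 15081472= 0.00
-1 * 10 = -10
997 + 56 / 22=10995 / 11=999.55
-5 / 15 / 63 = -1 / 189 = -0.01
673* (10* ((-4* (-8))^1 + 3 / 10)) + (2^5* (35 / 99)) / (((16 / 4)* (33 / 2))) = 710177753 / 3267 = 217379.17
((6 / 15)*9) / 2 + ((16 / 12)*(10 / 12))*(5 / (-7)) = 317 / 315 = 1.01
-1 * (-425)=425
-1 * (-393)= 393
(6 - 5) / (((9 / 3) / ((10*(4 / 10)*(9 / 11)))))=12 / 11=1.09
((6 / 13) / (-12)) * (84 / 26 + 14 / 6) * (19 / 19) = -217 / 1014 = -0.21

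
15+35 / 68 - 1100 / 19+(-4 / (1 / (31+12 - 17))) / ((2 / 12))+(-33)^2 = 546025 / 1292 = 422.62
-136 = -136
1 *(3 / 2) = 3 / 2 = 1.50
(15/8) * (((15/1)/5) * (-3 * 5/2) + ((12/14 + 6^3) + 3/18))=20425/56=364.73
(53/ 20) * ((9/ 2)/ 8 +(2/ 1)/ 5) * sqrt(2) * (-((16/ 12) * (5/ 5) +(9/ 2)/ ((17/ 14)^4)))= -12.28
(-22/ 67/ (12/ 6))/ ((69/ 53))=-583/ 4623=-0.13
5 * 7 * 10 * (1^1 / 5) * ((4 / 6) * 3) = 140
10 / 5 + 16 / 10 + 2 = 5.60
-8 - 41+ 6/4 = -95/2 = -47.50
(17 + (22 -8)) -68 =-37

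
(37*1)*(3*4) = 444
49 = 49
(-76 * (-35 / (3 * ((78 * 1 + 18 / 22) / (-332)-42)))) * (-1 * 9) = 9714320 / 51417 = 188.93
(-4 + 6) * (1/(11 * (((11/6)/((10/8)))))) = 15/121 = 0.12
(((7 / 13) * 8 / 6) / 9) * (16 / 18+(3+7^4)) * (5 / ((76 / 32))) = 24241280 / 60021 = 403.88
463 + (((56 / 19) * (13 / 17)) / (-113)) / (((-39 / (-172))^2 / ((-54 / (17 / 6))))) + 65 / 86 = 326836560941 / 693699994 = 471.15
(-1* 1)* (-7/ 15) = 7/ 15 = 0.47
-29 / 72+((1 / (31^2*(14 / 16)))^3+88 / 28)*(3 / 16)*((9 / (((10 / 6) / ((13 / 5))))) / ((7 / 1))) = 298856037274453 / 383561340854580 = 0.78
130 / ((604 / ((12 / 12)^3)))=65 / 302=0.22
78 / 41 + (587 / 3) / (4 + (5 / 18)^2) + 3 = 2864757 / 54161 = 52.89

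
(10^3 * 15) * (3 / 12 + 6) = 93750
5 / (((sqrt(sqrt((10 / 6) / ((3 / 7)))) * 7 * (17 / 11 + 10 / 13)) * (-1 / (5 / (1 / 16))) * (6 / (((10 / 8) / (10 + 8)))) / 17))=-60775 * sqrt(3) * 35^(3 / 4) / 437913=-3.46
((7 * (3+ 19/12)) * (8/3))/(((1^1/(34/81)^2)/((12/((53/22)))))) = 78330560/1043199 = 75.09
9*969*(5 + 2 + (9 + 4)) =174420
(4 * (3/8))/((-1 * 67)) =-3/134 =-0.02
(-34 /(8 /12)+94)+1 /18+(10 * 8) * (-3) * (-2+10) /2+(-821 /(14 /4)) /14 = -823523 /882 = -933.70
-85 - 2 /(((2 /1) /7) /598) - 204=-4475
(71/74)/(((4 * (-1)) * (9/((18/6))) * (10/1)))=-71/8880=-0.01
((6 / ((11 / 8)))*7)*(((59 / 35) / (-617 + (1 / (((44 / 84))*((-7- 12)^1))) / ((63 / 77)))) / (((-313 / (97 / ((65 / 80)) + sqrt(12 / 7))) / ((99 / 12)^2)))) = 998811*sqrt(21) / 192676540 + 193769334 / 89456965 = 2.19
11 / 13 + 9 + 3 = 167 / 13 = 12.85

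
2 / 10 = 1 / 5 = 0.20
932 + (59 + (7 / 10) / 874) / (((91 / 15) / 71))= 258088447 / 159068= 1622.50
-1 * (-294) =294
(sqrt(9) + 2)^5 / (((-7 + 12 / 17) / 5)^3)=-1919140625 / 1225043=-1566.59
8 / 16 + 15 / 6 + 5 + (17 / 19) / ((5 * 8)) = 6097 / 760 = 8.02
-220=-220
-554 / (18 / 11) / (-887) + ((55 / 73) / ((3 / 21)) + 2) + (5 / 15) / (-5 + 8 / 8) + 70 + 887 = 2248452815 / 2331036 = 964.57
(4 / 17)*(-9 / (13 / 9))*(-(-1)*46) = -14904 / 221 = -67.44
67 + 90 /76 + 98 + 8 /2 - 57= 4301 /38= 113.18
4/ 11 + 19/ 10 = 2.26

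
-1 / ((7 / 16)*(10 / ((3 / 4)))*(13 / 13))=-6 / 35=-0.17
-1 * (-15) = 15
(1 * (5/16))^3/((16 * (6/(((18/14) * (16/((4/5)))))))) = 1875/229376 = 0.01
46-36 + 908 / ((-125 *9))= 10342 / 1125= 9.19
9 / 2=4.50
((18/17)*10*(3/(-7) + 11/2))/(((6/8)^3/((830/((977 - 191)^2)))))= 9428800/55138293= 0.17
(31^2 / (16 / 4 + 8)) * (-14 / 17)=-6727 / 102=-65.95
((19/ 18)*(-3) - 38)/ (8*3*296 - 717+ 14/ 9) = -741/ 114994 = -0.01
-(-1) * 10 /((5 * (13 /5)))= 10 /13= 0.77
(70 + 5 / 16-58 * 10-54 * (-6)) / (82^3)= -2971 / 8821888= -0.00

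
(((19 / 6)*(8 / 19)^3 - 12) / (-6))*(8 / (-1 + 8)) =7280 / 3249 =2.24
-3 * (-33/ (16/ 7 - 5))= -693/ 19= -36.47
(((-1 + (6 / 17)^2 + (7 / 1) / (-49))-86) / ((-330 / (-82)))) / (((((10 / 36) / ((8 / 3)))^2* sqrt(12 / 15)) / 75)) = -8314626816* sqrt(5) / 111265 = -167097.21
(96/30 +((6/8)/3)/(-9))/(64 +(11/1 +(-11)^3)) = -571/226080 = -0.00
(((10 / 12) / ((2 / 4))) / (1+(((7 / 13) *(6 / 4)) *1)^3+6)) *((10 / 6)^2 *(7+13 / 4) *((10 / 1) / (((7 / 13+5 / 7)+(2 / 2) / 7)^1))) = 2927502500 / 64804671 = 45.17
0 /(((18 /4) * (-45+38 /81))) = 0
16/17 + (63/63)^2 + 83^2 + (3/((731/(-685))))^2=3686473243/534361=6898.84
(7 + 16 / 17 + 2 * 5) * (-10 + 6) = -1220 / 17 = -71.76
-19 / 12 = -1.58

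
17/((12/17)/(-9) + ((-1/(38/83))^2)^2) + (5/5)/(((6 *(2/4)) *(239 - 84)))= 843045037907/1121595729555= 0.75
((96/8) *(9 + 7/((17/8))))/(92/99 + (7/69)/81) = 8115228/51187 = 158.54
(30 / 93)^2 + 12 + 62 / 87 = 1071566 / 83607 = 12.82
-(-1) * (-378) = -378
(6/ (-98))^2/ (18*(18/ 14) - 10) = 9/ 31556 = 0.00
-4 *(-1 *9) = 36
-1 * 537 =-537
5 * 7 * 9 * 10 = 3150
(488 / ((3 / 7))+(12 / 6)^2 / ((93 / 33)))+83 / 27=956825 / 837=1143.16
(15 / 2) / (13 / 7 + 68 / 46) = 2.25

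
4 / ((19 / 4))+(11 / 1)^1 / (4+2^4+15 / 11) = 6059 / 4465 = 1.36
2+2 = 4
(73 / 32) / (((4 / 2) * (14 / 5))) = 365 / 896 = 0.41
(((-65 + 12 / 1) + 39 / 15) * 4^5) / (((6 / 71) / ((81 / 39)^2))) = -2226051072 / 845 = -2634379.97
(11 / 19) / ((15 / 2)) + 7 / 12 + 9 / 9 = 631 / 380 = 1.66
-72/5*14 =-1008/5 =-201.60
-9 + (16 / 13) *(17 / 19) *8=-47 / 247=-0.19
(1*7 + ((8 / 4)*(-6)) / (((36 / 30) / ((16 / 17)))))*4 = -164 / 17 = -9.65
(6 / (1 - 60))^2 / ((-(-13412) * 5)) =9 / 58358965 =0.00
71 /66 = 1.08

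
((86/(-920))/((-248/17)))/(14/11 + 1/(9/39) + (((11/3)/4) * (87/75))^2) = 0.00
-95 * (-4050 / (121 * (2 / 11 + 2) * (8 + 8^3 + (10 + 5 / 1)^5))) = 12825 / 6687076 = 0.00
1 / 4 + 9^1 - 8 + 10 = 45 / 4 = 11.25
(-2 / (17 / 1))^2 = 4 / 289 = 0.01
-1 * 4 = -4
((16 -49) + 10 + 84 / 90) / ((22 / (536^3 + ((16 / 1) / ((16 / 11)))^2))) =-16990315729 / 110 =-154457415.72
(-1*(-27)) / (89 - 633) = -27 / 544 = -0.05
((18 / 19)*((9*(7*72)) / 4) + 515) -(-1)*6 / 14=211436 / 133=1589.74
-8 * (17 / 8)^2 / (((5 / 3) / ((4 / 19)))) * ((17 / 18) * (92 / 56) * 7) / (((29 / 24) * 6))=-112999 / 16530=-6.84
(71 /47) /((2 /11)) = 781 /94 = 8.31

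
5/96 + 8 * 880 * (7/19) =2593.74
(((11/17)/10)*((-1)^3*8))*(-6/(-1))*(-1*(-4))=-1056/85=-12.42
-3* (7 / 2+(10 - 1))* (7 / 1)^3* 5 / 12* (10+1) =-58953.12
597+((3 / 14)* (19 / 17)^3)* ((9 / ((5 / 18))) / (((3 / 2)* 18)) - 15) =203894457 / 343910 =592.87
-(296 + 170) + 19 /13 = -6039 /13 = -464.54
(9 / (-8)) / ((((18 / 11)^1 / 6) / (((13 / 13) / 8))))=-33 / 64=-0.52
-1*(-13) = 13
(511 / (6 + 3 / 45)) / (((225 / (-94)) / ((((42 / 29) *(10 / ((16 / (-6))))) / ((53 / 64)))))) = 4611264 / 19981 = 230.78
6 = 6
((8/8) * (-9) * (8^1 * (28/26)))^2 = 6012.21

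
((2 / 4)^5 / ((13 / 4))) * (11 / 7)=0.02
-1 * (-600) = 600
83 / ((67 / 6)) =498 / 67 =7.43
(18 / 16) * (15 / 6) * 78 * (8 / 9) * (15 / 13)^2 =3375 / 13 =259.62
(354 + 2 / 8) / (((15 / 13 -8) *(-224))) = 0.23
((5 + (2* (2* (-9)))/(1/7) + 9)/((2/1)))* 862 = -102578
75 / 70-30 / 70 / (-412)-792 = -2281035 / 2884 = -790.93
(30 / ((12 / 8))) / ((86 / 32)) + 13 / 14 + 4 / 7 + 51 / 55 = 46681 / 4730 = 9.87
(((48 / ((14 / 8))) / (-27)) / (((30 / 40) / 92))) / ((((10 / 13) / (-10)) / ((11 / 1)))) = 3367936 / 189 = 17819.77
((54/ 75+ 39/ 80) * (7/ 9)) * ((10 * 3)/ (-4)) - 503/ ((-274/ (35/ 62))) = -4082169/ 679520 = -6.01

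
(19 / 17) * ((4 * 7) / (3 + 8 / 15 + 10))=1140 / 493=2.31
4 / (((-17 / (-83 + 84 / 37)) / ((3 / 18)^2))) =0.53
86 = 86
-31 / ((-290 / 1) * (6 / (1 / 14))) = 31 / 24360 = 0.00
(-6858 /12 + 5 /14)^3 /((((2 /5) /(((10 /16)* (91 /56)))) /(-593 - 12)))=1570641679553375 /5488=286195641318.03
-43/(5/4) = -172/5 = -34.40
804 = 804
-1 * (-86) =86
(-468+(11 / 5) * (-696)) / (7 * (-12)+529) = -9996 / 2225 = -4.49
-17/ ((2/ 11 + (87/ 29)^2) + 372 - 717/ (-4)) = -748/ 24659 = -0.03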